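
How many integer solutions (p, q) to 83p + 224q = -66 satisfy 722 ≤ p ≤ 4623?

gcd(224, 83) = 1.
By Bézout, 83×(27) + 224×(-10) = 1.
Particular solution: (10, -4).
General solution: p = 10 + 224t, q = -4 - 83t for integer t.
722 ≤ 10 + 224t ≤ 4623 gives t ∈ [4, 20], which is 17 values.

17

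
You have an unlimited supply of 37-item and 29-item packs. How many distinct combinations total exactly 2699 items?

2

Need nonnegative integers with 37j + 29k = 2699.
gcd(37, 29) = 1, and 37·(11) + 29·(-14) = 1.
So (j₀, k₀) = (29689, -37786); general j = 29689 + 29t, k = -37786 - 37t.
j ≥ 0 ⇒ t ≥ -1023; k ≥ 0 ⇒ t ≤ -1022. That's 2 values of t.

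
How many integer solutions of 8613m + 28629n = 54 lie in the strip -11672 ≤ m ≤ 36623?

16

gcd(28629, 8613):
  28629 = 3*8613 + 2790
  8613 = 3*2790 + 243
  2790 = 11*243 + 117
  243 = 2*117 + 9
  117 = 13*9
so gcd(28629, 8613) = 9.
Back-substitute for Bézout coefficients:
  9 = 243 - 2*117
  ... = 8613*(236) + 28629*(-71)
Scale by 6: particular solution (1416, -426); reduce m mod 3181: (1416, -426).
General solution: m = 1416 + 3181t, n = -426 - 957t for integer t.
-11672 ≤ 1416 + 3181t ≤ 36623 gives t ∈ [-4, 11], which is 16 values.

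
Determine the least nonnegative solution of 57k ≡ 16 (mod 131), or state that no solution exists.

106

gcd(131, 57):
  131 = 2*57 + 17
  57 = 3*17 + 6
  17 = 2*6 + 5
  6 = 1*5 + 1
  5 = 5*1
so gcd(131, 57) = 1.
1 divides 16, so solutions exist.
Back-substitute for Bézout coefficients:
  1 = 6 - 1*5
  ... = 57*(23) + 131*(-10)
So 57*(23) ≡ 1 (mod 131); multiply by 16: k ≡ 368 (mod 131).
Smallest nonnegative: k = 368 mod 131 = 106.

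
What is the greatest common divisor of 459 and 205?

gcd(459, 205):
  459 = 2×205 + 49
  205 = 4×49 + 9
  49 = 5×9 + 4
  9 = 2×4 + 1
  4 = 4×1
so gcd(459, 205) = 1.

1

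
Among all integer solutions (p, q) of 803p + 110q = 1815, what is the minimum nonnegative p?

5

gcd(803, 110) = 11  (803 = 7×110 + 33, 110 = 3×33 + 11, 33 = 3×11).
11 divides 1815, so solutions exist.
Back-substituting, 803×(-3) + 110×(22) = 11.
Scale by 1815/11 = 165: (p₀, q₀) = (-495, 3630).
General solution: p = -495 + 10t, q = 3630 - 73t for integer t.
p ≥ 0: smallest is -495 mod 10 = 5 (at t = 50), with q = -20.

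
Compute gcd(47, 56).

gcd(56, 47):
  56 = 1*47 + 9
  47 = 5*9 + 2
  9 = 4*2 + 1
  2 = 2*1
so gcd(56, 47) = 1.

1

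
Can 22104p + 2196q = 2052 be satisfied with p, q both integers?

gcd(22104, 2196):
  22104 = 10·2196 + 144
  2196 = 15·144 + 36
  144 = 4·36
so gcd(22104, 2196) = 36.
36 divides 2052, so integer solutions exist.

yes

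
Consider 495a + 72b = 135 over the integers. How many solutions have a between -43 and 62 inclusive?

gcd(495, 72):
  495 = 6×72 + 63
  72 = 1×63 + 9
  63 = 7×9
so gcd(495, 72) = 9.
Back-substitute for Bézout coefficients:
  9 = 72 - 1×63
  ... = 495×(-1) + 72×(7)
Scale by 15: particular solution (-15, 105); reduce a mod 8: (1, -5).
General solution: a = 1 + 8t, b = -5 - 55t for integer t.
-43 ≤ 1 + 8t ≤ 62 gives t ∈ [-5, 7], which is 13 values.

13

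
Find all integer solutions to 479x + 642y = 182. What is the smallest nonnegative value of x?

184

gcd(642, 479):
  642 = 1*479 + 163
  479 = 2*163 + 153
  163 = 1*153 + 10
  153 = 15*10 + 3
  10 = 3*3 + 1
  3 = 3*1
so gcd(642, 479) = 1.
1 divides 182, so solutions exist.
Back-substitute for Bézout coefficients:
  1 = 10 - 3*3
  ... = 479*(-193) + 642*(144)
Scale by 182/1 = 182: (x₀, y₀) = (-35126, 26208).
General solution: x = -35126 + 642t, y = 26208 - 479t for integer t.
x ≥ 0: smallest is -35126 mod 642 = 184 (at t = 55), with y = -137.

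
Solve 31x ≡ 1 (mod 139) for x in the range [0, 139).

9

gcd(139, 31) = 1.
By Bézout, 31*(9) + 139*(-2) = 1.
So 31*9 ≡ 1 (mod 139), and 9 mod 139 = 9.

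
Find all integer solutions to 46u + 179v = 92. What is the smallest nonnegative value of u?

2

gcd(179, 46):
  179 = 3*46 + 41
  46 = 1*41 + 5
  41 = 8*5 + 1
  5 = 5*1
so gcd(179, 46) = 1.
1 divides 92, so solutions exist.
Back-substitute for Bézout coefficients:
  1 = 41 - 8*5
  ... = 46*(-35) + 179*(9)
Scale by 92/1 = 92: (u₀, v₀) = (-3220, 828).
General solution: u = -3220 + 179t, v = 828 - 46t for integer t.
u ≥ 0: smallest is -3220 mod 179 = 2 (at t = 18), with v = 0.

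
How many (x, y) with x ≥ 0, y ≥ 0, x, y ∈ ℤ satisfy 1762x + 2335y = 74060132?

18

gcd(2335, 1762):
  2335 = 1*1762 + 573
  1762 = 3*573 + 43
  573 = 13*43 + 14
  43 = 3*14 + 1
  14 = 14*1
so gcd(2335, 1762) = 1.
Back-substitute for Bézout coefficients:
  1 = 43 - 3*14
  ... = 1762*(163) + 2335*(-123)
Scale by 74060132: one solution is (12071801516, -9109396236). Reduce x mod 2335: (956, 30996).
General: x = 956 + 2335t, y = 30996 - 1762t.
x ≥ 0 ⇒ t ≥ 0; y ≥ 0 ⇒ t ≤ 17. So t ∈ [0, 17]: 18 solutions.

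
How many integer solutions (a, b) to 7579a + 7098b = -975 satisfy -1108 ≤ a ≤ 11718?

gcd(7579, 7098):
  7579 = 1*7098 + 481
  7098 = 14*481 + 364
  481 = 1*364 + 117
  364 = 3*117 + 13
  117 = 9*13
so gcd(7579, 7098) = 13.
Back-substitute for Bézout coefficients:
  13 = 364 - 3*117
  ... = 7579*(-59) + 7098*(63)
Scale by -75: particular solution (4425, -4725); reduce a mod 546: (57, -61).
General solution: a = 57 + 546t, b = -61 - 583t for integer t.
-1108 ≤ 57 + 546t ≤ 11718 gives t ∈ [-2, 21], which is 24 values.

24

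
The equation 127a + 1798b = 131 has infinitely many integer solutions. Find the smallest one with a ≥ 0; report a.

1077

gcd(1798, 127):
  1798 = 14·127 + 20
  127 = 6·20 + 7
  20 = 2·7 + 6
  7 = 1·6 + 1
  6 = 6·1
so gcd(1798, 127) = 1.
1 divides 131, so solutions exist.
Back-substitute for Bézout coefficients:
  1 = 7 - 1·6
  ... = 127·(269) + 1798·(-19)
Scale by 131/1 = 131: (a₀, b₀) = (35239, -2489).
General solution: a = 35239 + 1798t, b = -2489 - 127t for integer t.
a ≥ 0: smallest is 35239 mod 1798 = 1077 (at t = -19), with b = -76.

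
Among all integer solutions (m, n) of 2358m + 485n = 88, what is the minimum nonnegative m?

gcd(2358, 485) = 1.
1 divides 88, so solutions exist.
By Bézout, 2358·(152) + 485·(-739) = 1.
Scale by 88/1 = 88: (m₀, n₀) = (13376, -65032).
General solution: m = 13376 + 485t, n = -65032 - 2358t for integer t.
m ≥ 0: smallest is 13376 mod 485 = 281 (at t = -27), with n = -1366.

281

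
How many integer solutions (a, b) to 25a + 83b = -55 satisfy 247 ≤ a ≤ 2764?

gcd(83, 25) = 1.
By Bézout, 25×(10) + 83×(-3) = 1.
Particular solution: (31, -10).
General solution: a = 31 + 83t, b = -10 - 25t for integer t.
247 ≤ 31 + 83t ≤ 2764 gives t ∈ [3, 32], which is 30 values.

30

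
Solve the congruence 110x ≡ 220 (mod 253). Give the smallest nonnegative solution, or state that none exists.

gcd(253, 110) = 11  (253 = 2*110 + 33, 110 = 3*33 + 11, 33 = 3*11).
11 divides 220, so solutions exist.
Back-substituting, 110*(7) + 253*(-3) = 11.
So 110*(7) ≡ 11 (mod 253); multiply by 20: x ≡ 140 (mod 23).
Smallest nonnegative: x = 140 mod 23 = 2.

2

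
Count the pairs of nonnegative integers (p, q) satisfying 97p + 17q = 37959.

gcd(97, 17) = 1.
By Bézout, 97·(-7) + 17·(40) = 1.
One solution: (14, 2153).
General: p = 14 + 17t, q = 2153 - 97t.
p ≥ 0 ⇒ t ≥ 0; q ≥ 0 ⇒ t ≤ 22. So t ∈ [0, 22]: 23 solutions.

23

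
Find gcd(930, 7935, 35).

5

gcd(7935, 930) = 15.
gcd(15, 35) = 5.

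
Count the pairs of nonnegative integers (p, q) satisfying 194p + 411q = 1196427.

15

gcd(411, 194) = 1  (411 = 2×194 + 23, 194 = 8×23 + 10, 23 = 2×10 + 3, 10 = 3×3 + 1, 3 = 3×1).
Back-substituting, 194×(125) + 411×(-59) = 1.
Scale by 1196427: one solution is (149553375, -70589193). Reduce p mod 411: (339, 2751).
General: p = 339 + 411t, q = 2751 - 194t.
p ≥ 0 ⇒ t ≥ 0; q ≥ 0 ⇒ t ≤ 14. So t ∈ [0, 14]: 15 solutions.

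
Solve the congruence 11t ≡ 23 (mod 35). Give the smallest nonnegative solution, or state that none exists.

gcd(35, 11) = 1  (35 = 3*11 + 2, 11 = 5*2 + 1, 2 = 2*1).
1 divides 23, so solutions exist.
Back-substituting, 11*(16) + 35*(-5) = 1.
So 11*(16) ≡ 1 (mod 35); multiply by 23: t ≡ 368 (mod 35).
Smallest nonnegative: t = 368 mod 35 = 18.

18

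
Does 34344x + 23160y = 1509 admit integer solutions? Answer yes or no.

no

gcd(34344, 23160) = 24  (34344 = 1×23160 + 11184, 23160 = 2×11184 + 792, 11184 = 14×792 + 96, 792 = 8×96 + 24, 96 = 4×24).
24 does not divide 1509 (remainder 21), so no integer solutions.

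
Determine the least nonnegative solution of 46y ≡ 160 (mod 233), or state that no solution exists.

44

gcd(233, 46) = 1  (233 = 5×46 + 3, 46 = 15×3 + 1, 3 = 3×1).
1 divides 160, so solutions exist.
Back-substituting, 46×(76) + 233×(-15) = 1.
So 46×(76) ≡ 1 (mod 233); multiply by 160: y ≡ 12160 (mod 233).
Smallest nonnegative: y = 12160 mod 233 = 44.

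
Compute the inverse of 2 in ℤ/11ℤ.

6

gcd(11, 2) = 1  (11 = 5·2 + 1, 2 = 2·1).
Back-substituting, 2·(-5) + 11·(1) = 1.
So 2·-5 ≡ 1 (mod 11), and -5 mod 11 = 6.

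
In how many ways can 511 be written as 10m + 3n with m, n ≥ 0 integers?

17

gcd(10, 3) = 1  (10 = 3×3 + 1, 3 = 3×1).
Back-substituting, 10×(1) + 3×(-3) = 1.
Scale by 511: one solution is (511, -1533). Reduce m mod 3: (1, 167).
General: m = 1 + 3t, n = 167 - 10t.
m ≥ 0 ⇒ t ≥ 0; n ≥ 0 ⇒ t ≤ 16. So t ∈ [0, 16]: 17 solutions.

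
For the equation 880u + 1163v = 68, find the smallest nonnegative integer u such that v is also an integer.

534

gcd(1163, 880) = 1.
1 divides 68, so solutions exist.
By Bézout, 880·(-300) + 1163·(227) = 1.
Scale by 68/1 = 68: (u₀, v₀) = (-20400, 15436).
General solution: u = -20400 + 1163t, v = 15436 - 880t for integer t.
u ≥ 0: smallest is -20400 mod 1163 = 534 (at t = 18), with v = -404.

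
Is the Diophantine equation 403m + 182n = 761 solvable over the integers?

no

gcd(403, 182) = 13.
13 does not divide 761 (remainder 7), so no integer solutions.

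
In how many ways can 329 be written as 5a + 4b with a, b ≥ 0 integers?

17

gcd(5, 4) = 1  (5 = 1×4 + 1, 4 = 4×1).
Back-substituting, 5×(1) + 4×(-1) = 1.
Scale by 329: one solution is (329, -329). Reduce a mod 4: (1, 81).
General: a = 1 + 4t, b = 81 - 5t.
a ≥ 0 ⇒ t ≥ 0; b ≥ 0 ⇒ t ≤ 16. So t ∈ [0, 16]: 17 solutions.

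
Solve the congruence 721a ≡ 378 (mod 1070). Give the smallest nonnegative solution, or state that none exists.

gcd(1070, 721) = 1.
1 divides 378, so solutions exist.
By Bézout, 721·(-279) + 1070·(188) = 1.
So 721·(-279) ≡ 1 (mod 1070); multiply by 378: a ≡ -105462 (mod 1070).
Smallest nonnegative: a = -105462 mod 1070 = 468.

468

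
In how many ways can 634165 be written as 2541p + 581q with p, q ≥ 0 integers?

gcd(2541, 581):
  2541 = 4*581 + 217
  581 = 2*217 + 147
  217 = 1*147 + 70
  147 = 2*70 + 7
  70 = 10*7
so gcd(2541, 581) = 7.
Back-substitute for Bézout coefficients:
  7 = 147 - 2*70
  ... = 2541*(-8) + 581*(35)
Scale by 90595: one solution is (-724760, 3170825). Reduce p mod 83: (79, 746).
General: p = 79 + 83t, q = 746 - 363t.
p ≥ 0 ⇒ t ≥ 0; q ≥ 0 ⇒ t ≤ 2. So t ∈ [0, 2]: 3 solutions.

3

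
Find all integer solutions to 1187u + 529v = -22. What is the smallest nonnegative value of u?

gcd(1187, 529) = 1  (1187 = 2×529 + 129, 529 = 4×129 + 13, 129 = 9×13 + 12, 13 = 1×12 + 1, 12 = 12×1).
1 divides -22, so solutions exist.
Back-substituting, 1187×(-41) + 529×(92) = 1.
Scale by -22/1 = -22: (u₀, v₀) = (902, -2024).
General solution: u = 902 + 529t, v = -2024 - 1187t for integer t.
u ≥ 0: smallest is 902 mod 529 = 373 (at t = -1), with v = -837.

373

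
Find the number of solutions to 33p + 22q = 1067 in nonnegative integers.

16

gcd(33, 22) = 11.
By Bézout, 33*(1) + 22*(-1) = 11.
One solution: (1, 47).
General: p = 1 + 2t, q = 47 - 3t.
p ≥ 0 ⇒ t ≥ 0; q ≥ 0 ⇒ t ≤ 15. So t ∈ [0, 15]: 16 solutions.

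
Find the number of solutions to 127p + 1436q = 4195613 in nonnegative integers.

gcd(1436, 127) = 1.
By Bézout, 127*(147) + 1436*(-13) = 1.
One solution: (291, 2896).
General: p = 291 + 1436t, q = 2896 - 127t.
p ≥ 0 ⇒ t ≥ 0; q ≥ 0 ⇒ t ≤ 22. So t ∈ [0, 22]: 23 solutions.

23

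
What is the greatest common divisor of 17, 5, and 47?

gcd(17, 5) = 1  (17 = 3*5 + 2, 5 = 2*2 + 1, 2 = 2*1).
gcd(1, 47) = 1.

1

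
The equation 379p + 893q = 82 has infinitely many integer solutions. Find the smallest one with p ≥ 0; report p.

184

gcd(893, 379):
  893 = 2*379 + 135
  379 = 2*135 + 109
  135 = 1*109 + 26
  109 = 4*26 + 5
  26 = 5*5 + 1
  5 = 5*1
so gcd(893, 379) = 1.
1 divides 82, so solutions exist.
Back-substitute for Bézout coefficients:
  1 = 26 - 5*5
  ... = 379*(-172) + 893*(73)
Scale by 82/1 = 82: (p₀, q₀) = (-14104, 5986).
General solution: p = -14104 + 893t, q = 5986 - 379t for integer t.
p ≥ 0: smallest is -14104 mod 893 = 184 (at t = 16), with q = -78.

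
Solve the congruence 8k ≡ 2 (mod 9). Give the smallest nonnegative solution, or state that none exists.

7

gcd(9, 8):
  9 = 1*8 + 1
  8 = 8*1
so gcd(9, 8) = 1.
1 divides 2, so solutions exist.
Back-substitute for Bézout coefficients:
  1 = 9 - 1*8
  ... = 8*(-1) + 9*(1)
So 8*(-1) ≡ 1 (mod 9); multiply by 2: k ≡ -2 (mod 9).
Smallest nonnegative: k = -2 mod 9 = 7.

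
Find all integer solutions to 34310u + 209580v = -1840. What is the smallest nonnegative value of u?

gcd(209580, 34310):
  209580 = 6*34310 + 3720
  34310 = 9*3720 + 830
  3720 = 4*830 + 400
  830 = 2*400 + 30
  400 = 13*30 + 10
  30 = 3*10
so gcd(209580, 34310) = 10.
10 divides -1840, so solutions exist.
Back-substitute for Bézout coefficients:
  10 = 400 - 13*30
  ... = 34310*(-6817) + 209580*(1116)
Scale by -1840/10 = -184: (u₀, v₀) = (1254328, -205344).
General solution: u = 1254328 + 20958t, v = -205344 - 3431t for integer t.
u ≥ 0: smallest is 1254328 mod 20958 = 17806 (at t = -59), with v = -2915.

17806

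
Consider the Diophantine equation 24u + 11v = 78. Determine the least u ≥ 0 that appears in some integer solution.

gcd(24, 11):
  24 = 2·11 + 2
  11 = 5·2 + 1
  2 = 2·1
so gcd(24, 11) = 1.
1 divides 78, so solutions exist.
Back-substitute for Bézout coefficients:
  1 = 11 - 5·2
  ... = 24·(-5) + 11·(11)
Scale by 78/1 = 78: (u₀, v₀) = (-390, 858).
General solution: u = -390 + 11t, v = 858 - 24t for integer t.
u ≥ 0: smallest is -390 mod 11 = 6 (at t = 36), with v = -6.

6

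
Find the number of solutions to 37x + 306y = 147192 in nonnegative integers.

13

gcd(306, 37) = 1  (306 = 8·37 + 10, 37 = 3·10 + 7, 10 = 1·7 + 3, 7 = 2·3 + 1, 3 = 3·1).
Back-substituting, 37·(91) + 306·(-11) = 1.
Scale by 147192: one solution is (13394472, -1619112). Reduce x mod 306: (240, 452).
General: x = 240 + 306t, y = 452 - 37t.
x ≥ 0 ⇒ t ≥ 0; y ≥ 0 ⇒ t ≤ 12. So t ∈ [0, 12]: 13 solutions.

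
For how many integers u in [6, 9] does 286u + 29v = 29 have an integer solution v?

0

gcd(286, 29) = 1  (286 = 9·29 + 25, 29 = 1·25 + 4, 25 = 6·4 + 1, 4 = 4·1).
Back-substituting, 286·(7) + 29·(-69) = 1.
Scale by 29: particular solution (203, -2001); reduce u mod 29: (0, 1).
General solution: u = 0 + 29t, v = 1 - 286t for integer t.
6 ≤ 0 + 29t ≤ 9 gives t ∈ [1, 0], which is 0 values.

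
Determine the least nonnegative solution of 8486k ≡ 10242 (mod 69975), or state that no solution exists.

63297

gcd(69975, 8486):
  69975 = 8·8486 + 2087
  8486 = 4·2087 + 138
  2087 = 15·138 + 17
  138 = 8·17 + 2
  17 = 8·2 + 1
  2 = 2·1
so gcd(69975, 8486) = 1.
1 divides 10242, so solutions exist.
Back-substitute for Bézout coefficients:
  1 = 17 - 8·2
  ... = 8486·(-32959) + 69975·(3997)
So 8486·(-32959) ≡ 1 (mod 69975); multiply by 10242: k ≡ -337566078 (mod 69975).
Smallest nonnegative: k = -337566078 mod 69975 = 63297.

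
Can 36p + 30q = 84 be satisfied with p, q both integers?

yes

gcd(36, 30) = 6  (36 = 1·30 + 6, 30 = 5·6).
6 divides 84, so integer solutions exist.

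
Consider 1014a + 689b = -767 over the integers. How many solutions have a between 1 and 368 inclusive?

7

gcd(1014, 689) = 13  (1014 = 1×689 + 325, 689 = 2×325 + 39, 325 = 8×39 + 13, 39 = 3×13).
Back-substituting, 1014×(17) + 689×(-25) = 13.
Scale by -59: particular solution (-1003, 1475); reduce a mod 53: (4, -7).
General solution: a = 4 + 53t, b = -7 - 78t for integer t.
1 ≤ 4 + 53t ≤ 368 gives t ∈ [0, 6], which is 7 values.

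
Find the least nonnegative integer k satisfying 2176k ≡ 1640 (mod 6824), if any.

675

gcd(6824, 2176):
  6824 = 3*2176 + 296
  2176 = 7*296 + 104
  296 = 2*104 + 88
  104 = 1*88 + 16
  88 = 5*16 + 8
  16 = 2*8
so gcd(6824, 2176) = 8.
8 divides 1640, so solutions exist.
Back-substitute for Bézout coefficients:
  8 = 88 - 5*16
  ... = 2176*(-392) + 6824*(125)
So 2176*(-392) ≡ 8 (mod 6824); multiply by 205: k ≡ -80360 (mod 853).
Smallest nonnegative: k = -80360 mod 853 = 675.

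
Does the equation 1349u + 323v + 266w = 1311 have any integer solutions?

yes

gcd(1349, 323) = 19  (1349 = 4*323 + 57, 323 = 5*57 + 38, 57 = 1*38 + 19, 38 = 2*19).
gcd(19, 266) = 19.
19 divides 1311, so integer solutions exist.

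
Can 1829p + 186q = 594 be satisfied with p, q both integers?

gcd(1829, 186):
  1829 = 9*186 + 155
  186 = 1*155 + 31
  155 = 5*31
so gcd(1829, 186) = 31.
31 does not divide 594 (remainder 5), so no integer solutions.

no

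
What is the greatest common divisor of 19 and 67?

1

gcd(67, 19) = 1  (67 = 3·19 + 10, 19 = 1·10 + 9, 10 = 1·9 + 1, 9 = 9·1).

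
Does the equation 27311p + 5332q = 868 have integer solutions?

yes

gcd(27311, 5332) = 31  (27311 = 5·5332 + 651, 5332 = 8·651 + 124, 651 = 5·124 + 31, 124 = 4·31).
31 divides 868, so integer solutions exist.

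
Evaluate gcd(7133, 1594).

1

gcd(7133, 1594):
  7133 = 4·1594 + 757
  1594 = 2·757 + 80
  757 = 9·80 + 37
  80 = 2·37 + 6
  37 = 6·6 + 1
  6 = 6·1
so gcd(7133, 1594) = 1.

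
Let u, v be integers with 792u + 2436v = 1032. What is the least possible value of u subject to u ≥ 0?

192

gcd(2436, 792) = 12.
12 divides 1032, so solutions exist.
By Bézout, 792·(40) + 2436·(-13) = 12.
Scale by 1032/12 = 86: (u₀, v₀) = (3440, -1118).
General solution: u = 3440 + 203t, v = -1118 - 66t for integer t.
u ≥ 0: smallest is 3440 mod 203 = 192 (at t = -16), with v = -62.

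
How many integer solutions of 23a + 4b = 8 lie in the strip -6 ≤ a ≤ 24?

gcd(23, 4) = 1  (23 = 5*4 + 3, 4 = 1*3 + 1, 3 = 3*1).
Back-substituting, 23*(-1) + 4*(6) = 1.
Scale by 8: particular solution (-8, 48); reduce a mod 4: (0, 2).
General solution: a = 0 + 4t, b = 2 - 23t for integer t.
-6 ≤ 0 + 4t ≤ 24 gives t ∈ [-1, 6], which is 8 values.

8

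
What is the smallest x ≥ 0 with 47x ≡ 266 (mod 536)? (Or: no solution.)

gcd(536, 47):
  536 = 11×47 + 19
  47 = 2×19 + 9
  19 = 2×9 + 1
  9 = 9×1
so gcd(536, 47) = 1.
1 divides 266, so solutions exist.
Back-substitute for Bézout coefficients:
  1 = 19 - 2×9
  ... = 47×(-57) + 536×(5)
So 47×(-57) ≡ 1 (mod 536); multiply by 266: x ≡ -15162 (mod 536).
Smallest nonnegative: x = -15162 mod 536 = 382.

382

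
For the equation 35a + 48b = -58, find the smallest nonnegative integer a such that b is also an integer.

34

gcd(48, 35) = 1.
1 divides -58, so solutions exist.
By Bézout, 35×(11) + 48×(-8) = 1.
Scale by -58/1 = -58: (a₀, b₀) = (-638, 464).
General solution: a = -638 + 48t, b = 464 - 35t for integer t.
a ≥ 0: smallest is -638 mod 48 = 34 (at t = 14), with b = -26.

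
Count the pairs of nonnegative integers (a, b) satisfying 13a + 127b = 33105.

20

gcd(127, 13) = 1.
By Bézout, 13×(-39) + 127×(4) = 1.
One solution: (114, 249).
General: a = 114 + 127t, b = 249 - 13t.
a ≥ 0 ⇒ t ≥ 0; b ≥ 0 ⇒ t ≤ 19. So t ∈ [0, 19]: 20 solutions.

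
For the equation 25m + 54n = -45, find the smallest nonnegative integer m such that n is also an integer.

gcd(54, 25):
  54 = 2·25 + 4
  25 = 6·4 + 1
  4 = 4·1
so gcd(54, 25) = 1.
1 divides -45, so solutions exist.
Back-substitute for Bézout coefficients:
  1 = 25 - 6·4
  ... = 25·(13) + 54·(-6)
Scale by -45/1 = -45: (m₀, n₀) = (-585, 270).
General solution: m = -585 + 54t, n = 270 - 25t for integer t.
m ≥ 0: smallest is -585 mod 54 = 9 (at t = 11), with n = -5.

9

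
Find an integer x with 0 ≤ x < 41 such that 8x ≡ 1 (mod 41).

gcd(41, 8) = 1  (41 = 5×8 + 1, 8 = 8×1).
Back-substituting, 8×(-5) + 41×(1) = 1.
So 8×-5 ≡ 1 (mod 41), and -5 mod 41 = 36.

36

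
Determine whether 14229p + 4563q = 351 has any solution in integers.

yes

gcd(14229, 4563) = 27.
27 divides 351, so integer solutions exist.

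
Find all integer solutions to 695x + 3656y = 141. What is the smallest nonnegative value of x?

1915

gcd(3656, 695) = 1  (3656 = 5*695 + 181, 695 = 3*181 + 152, 181 = 1*152 + 29, 152 = 5*29 + 7, 29 = 4*7 + 1, 7 = 7*1).
1 divides 141, so solutions exist.
Back-substituting, 695*(-505) + 3656*(96) = 1.
Scale by 141/1 = 141: (x₀, y₀) = (-71205, 13536).
General solution: x = -71205 + 3656t, y = 13536 - 695t for integer t.
x ≥ 0: smallest is -71205 mod 3656 = 1915 (at t = 20), with y = -364.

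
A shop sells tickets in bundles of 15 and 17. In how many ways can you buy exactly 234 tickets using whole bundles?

1

Need nonnegative integers with 15j + 17k = 234.
gcd(15, 17) = 1, and 15·(8) + 17·(-7) = 1.
So (j₀, k₀) = (1872, -1638); general j = 1872 + 17t, k = -1638 - 15t.
j ≥ 0 ⇒ t ≥ -110; k ≥ 0 ⇒ t ≤ -110. That's 1 value of t.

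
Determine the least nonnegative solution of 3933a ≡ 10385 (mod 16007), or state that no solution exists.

8289

gcd(16007, 3933) = 1  (16007 = 4×3933 + 275, 3933 = 14×275 + 83, 275 = 3×83 + 26, 83 = 3×26 + 5, 26 = 5×5 + 1, 5 = 5×1).
1 divides 10385, so solutions exist.
Back-substituting, 3933×(-3085) + 16007×(758) = 1.
So 3933×(-3085) ≡ 1 (mod 16007); multiply by 10385: a ≡ -32037725 (mod 16007).
Smallest nonnegative: a = -32037725 mod 16007 = 8289.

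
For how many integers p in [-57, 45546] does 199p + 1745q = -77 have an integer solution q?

27

gcd(1745, 199) = 1  (1745 = 8×199 + 153, 199 = 1×153 + 46, 153 = 3×46 + 15, 46 = 3×15 + 1, 15 = 15×1).
Back-substituting, 199×(114) + 1745×(-13) = 1.
Scale by -77: particular solution (-8778, 1001); reduce p mod 1745: (1692, -193).
General solution: p = 1692 + 1745t, q = -193 - 199t for integer t.
-57 ≤ 1692 + 1745t ≤ 45546 gives t ∈ [-1, 25], which is 27 values.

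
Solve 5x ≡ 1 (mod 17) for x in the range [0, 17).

gcd(17, 5) = 1  (17 = 3·5 + 2, 5 = 2·2 + 1, 2 = 2·1).
Back-substituting, 5·(7) + 17·(-2) = 1.
So 5·7 ≡ 1 (mod 17), and 7 mod 17 = 7.

7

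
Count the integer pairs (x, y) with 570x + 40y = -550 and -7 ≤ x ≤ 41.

13

gcd(570, 40) = 10  (570 = 14*40 + 10, 40 = 4*10).
Back-substituting, 570*(1) + 40*(-14) = 10.
Scale by -55: particular solution (-55, 770); reduce x mod 4: (1, -28).
General solution: x = 1 + 4t, y = -28 - 57t for integer t.
-7 ≤ 1 + 4t ≤ 41 gives t ∈ [-2, 10], which is 13 values.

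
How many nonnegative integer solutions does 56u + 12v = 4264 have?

25

gcd(56, 12) = 4  (56 = 4·12 + 8, 12 = 1·8 + 4, 8 = 2·4).
Back-substituting, 56·(-1) + 12·(5) = 4.
Scale by 1066: one solution is (-1066, 5330). Reduce u mod 3: (2, 346).
General: u = 2 + 3t, v = 346 - 14t.
u ≥ 0 ⇒ t ≥ 0; v ≥ 0 ⇒ t ≤ 24. So t ∈ [0, 24]: 25 solutions.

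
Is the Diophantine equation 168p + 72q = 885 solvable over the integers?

no

gcd(168, 72) = 24  (168 = 2*72 + 24, 72 = 3*24).
24 does not divide 885 (remainder 21), so no integer solutions.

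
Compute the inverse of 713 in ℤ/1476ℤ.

797

gcd(1476, 713) = 1.
By Bézout, 713*(-679) + 1476*(328) = 1.
So 713*-679 ≡ 1 (mod 1476), and -679 mod 1476 = 797.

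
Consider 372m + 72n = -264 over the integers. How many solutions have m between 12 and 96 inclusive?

14

gcd(372, 72) = 12.
By Bézout, 372*(1) + 72*(-5) = 12.
Particular solution: (2, -14).
General solution: m = 2 + 6t, n = -14 - 31t for integer t.
12 ≤ 2 + 6t ≤ 96 gives t ∈ [2, 15], which is 14 values.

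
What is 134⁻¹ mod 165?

gcd(165, 134) = 1.
By Bézout, 134*(-16) + 165*(13) = 1.
So 134*-16 ≡ 1 (mod 165), and -16 mod 165 = 149.

149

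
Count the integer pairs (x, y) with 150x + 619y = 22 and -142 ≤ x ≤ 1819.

3

gcd(619, 150):
  619 = 4*150 + 19
  150 = 7*19 + 17
  19 = 1*17 + 2
  17 = 8*2 + 1
  2 = 2*1
so gcd(619, 150) = 1.
Back-substitute for Bézout coefficients:
  1 = 17 - 8*2
  ... = 150*(293) + 619*(-71)
Scale by 22: particular solution (6446, -1562); reduce x mod 619: (256, -62).
General solution: x = 256 + 619t, y = -62 - 150t for integer t.
-142 ≤ 256 + 619t ≤ 1819 gives t ∈ [0, 2], which is 3 values.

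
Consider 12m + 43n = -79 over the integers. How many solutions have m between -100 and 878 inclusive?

23

gcd(43, 12) = 1  (43 = 3×12 + 7, 12 = 1×7 + 5, 7 = 1×5 + 2, 5 = 2×2 + 1, 2 = 2×1).
Back-substituting, 12×(18) + 43×(-5) = 1.
Scale by -79: particular solution (-1422, 395); reduce m mod 43: (40, -13).
General solution: m = 40 + 43t, n = -13 - 12t for integer t.
-100 ≤ 40 + 43t ≤ 878 gives t ∈ [-3, 19], which is 23 values.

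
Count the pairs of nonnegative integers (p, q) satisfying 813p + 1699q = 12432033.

gcd(1699, 813) = 1.
By Bézout, 813×(512) + 1699×(-245) = 1.
One solution: (1035, 6822).
General: p = 1035 + 1699t, q = 6822 - 813t.
p ≥ 0 ⇒ t ≥ 0; q ≥ 0 ⇒ t ≤ 8. So t ∈ [0, 8]: 9 solutions.

9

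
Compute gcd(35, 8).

1

gcd(35, 8):
  35 = 4*8 + 3
  8 = 2*3 + 2
  3 = 1*2 + 1
  2 = 2*1
so gcd(35, 8) = 1.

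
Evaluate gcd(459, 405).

27

gcd(459, 405) = 27  (459 = 1·405 + 54, 405 = 7·54 + 27, 54 = 2·27).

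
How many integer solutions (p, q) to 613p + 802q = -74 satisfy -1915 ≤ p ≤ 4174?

7

gcd(802, 613) = 1.
By Bézout, 613·(157) + 802·(-120) = 1.
Particular solution: (412, -315).
General solution: p = 412 + 802t, q = -315 - 613t for integer t.
-1915 ≤ 412 + 802t ≤ 4174 gives t ∈ [-2, 4], which is 7 values.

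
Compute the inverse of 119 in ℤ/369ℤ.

338

gcd(369, 119):
  369 = 3·119 + 12
  119 = 9·12 + 11
  12 = 1·11 + 1
  11 = 11·1
so gcd(369, 119) = 1.
Back-substitute for Bézout coefficients:
  1 = 12 - 1·11
  ... = 119·(-31) + 369·(10)
So 119·-31 ≡ 1 (mod 369), and -31 mod 369 = 338.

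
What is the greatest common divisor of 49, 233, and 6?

1

gcd(233, 49):
  233 = 4×49 + 37
  49 = 1×37 + 12
  37 = 3×12 + 1
  12 = 12×1
so gcd(233, 49) = 1.
gcd(1, 6) = 1.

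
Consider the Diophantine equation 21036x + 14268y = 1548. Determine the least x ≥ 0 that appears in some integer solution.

gcd(21036, 14268) = 12  (21036 = 1·14268 + 6768, 14268 = 2·6768 + 732, 6768 = 9·732 + 180, 732 = 4·180 + 12, 180 = 15·12).
12 divides 1548, so solutions exist.
Back-substituting, 21036·(-78) + 14268·(115) = 12.
Scale by 1548/12 = 129: (x₀, y₀) = (-10062, 14835).
General solution: x = -10062 + 1189t, y = 14835 - 1753t for integer t.
x ≥ 0: smallest is -10062 mod 1189 = 639 (at t = 9), with y = -942.

639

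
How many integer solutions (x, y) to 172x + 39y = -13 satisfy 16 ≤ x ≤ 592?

15

gcd(172, 39) = 1.
By Bézout, 172*(-17) + 39*(75) = 1.
Particular solution: (26, -115).
General solution: x = 26 + 39t, y = -115 - 172t for integer t.
16 ≤ 26 + 39t ≤ 592 gives t ∈ [0, 14], which is 15 values.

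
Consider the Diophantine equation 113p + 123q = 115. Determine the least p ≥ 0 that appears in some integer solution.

gcd(123, 113) = 1  (123 = 1*113 + 10, 113 = 11*10 + 3, 10 = 3*3 + 1, 3 = 3*1).
1 divides 115, so solutions exist.
Back-substituting, 113*(-37) + 123*(34) = 1.
Scale by 115/1 = 115: (p₀, q₀) = (-4255, 3910).
General solution: p = -4255 + 123t, q = 3910 - 113t for integer t.
p ≥ 0: smallest is -4255 mod 123 = 50 (at t = 35), with q = -45.

50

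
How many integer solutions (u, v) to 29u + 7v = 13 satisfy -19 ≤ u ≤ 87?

gcd(29, 7) = 1  (29 = 4×7 + 1, 7 = 7×1).
Back-substituting, 29×(1) + 7×(-4) = 1.
Scale by 13: particular solution (13, -52); reduce u mod 7: (6, -23).
General solution: u = 6 + 7t, v = -23 - 29t for integer t.
-19 ≤ 6 + 7t ≤ 87 gives t ∈ [-3, 11], which is 15 values.

15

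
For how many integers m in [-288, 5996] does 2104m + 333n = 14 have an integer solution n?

gcd(2104, 333) = 1.
By Bézout, 2104·(22) + 333·(-139) = 1.
Particular solution: (308, -1946).
General solution: m = 308 + 333t, n = -1946 - 2104t for integer t.
-288 ≤ 308 + 333t ≤ 5996 gives t ∈ [-1, 17], which is 19 values.

19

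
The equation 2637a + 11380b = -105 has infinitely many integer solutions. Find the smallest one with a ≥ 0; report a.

gcd(11380, 2637):
  11380 = 4·2637 + 832
  2637 = 3·832 + 141
  832 = 5·141 + 127
  141 = 1·127 + 14
  127 = 9·14 + 1
  14 = 14·1
so gcd(11380, 2637) = 1.
1 divides -105, so solutions exist.
Back-substitute for Bézout coefficients:
  1 = 127 - 9·14
  ... = 2637·(-807) + 11380·(187)
Scale by -105/1 = -105: (a₀, b₀) = (84735, -19635).
General solution: a = 84735 + 11380t, b = -19635 - 2637t for integer t.
a ≥ 0: smallest is 84735 mod 11380 = 5075 (at t = -7), with b = -1176.

5075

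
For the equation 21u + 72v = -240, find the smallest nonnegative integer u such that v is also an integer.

16

gcd(72, 21) = 3  (72 = 3*21 + 9, 21 = 2*9 + 3, 9 = 3*3).
3 divides -240, so solutions exist.
Back-substituting, 21*(7) + 72*(-2) = 3.
Scale by -240/3 = -80: (u₀, v₀) = (-560, 160).
General solution: u = -560 + 24t, v = 160 - 7t for integer t.
u ≥ 0: smallest is -560 mod 24 = 16 (at t = 24), with v = -8.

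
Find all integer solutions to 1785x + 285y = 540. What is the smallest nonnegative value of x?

11

gcd(1785, 285) = 15.
15 divides 540, so solutions exist.
By Bézout, 1785·(4) + 285·(-25) = 15.
Scale by 540/15 = 36: (x₀, y₀) = (144, -900).
General solution: x = 144 + 19t, y = -900 - 119t for integer t.
x ≥ 0: smallest is 144 mod 19 = 11 (at t = -7), with y = -67.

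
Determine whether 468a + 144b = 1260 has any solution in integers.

yes

gcd(468, 144) = 36  (468 = 3×144 + 36, 144 = 4×36).
36 divides 1260, so integer solutions exist.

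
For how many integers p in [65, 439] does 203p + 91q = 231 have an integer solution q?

gcd(203, 91) = 7.
By Bézout, 203*(-4) + 91*(9) = 7.
Particular solution: (11, -22).
General solution: p = 11 + 13t, q = -22 - 29t for integer t.
65 ≤ 11 + 13t ≤ 439 gives t ∈ [5, 32], which is 28 values.

28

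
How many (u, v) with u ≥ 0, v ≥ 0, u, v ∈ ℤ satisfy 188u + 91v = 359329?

gcd(188, 91) = 1.
By Bézout, 188·(-15) + 91·(31) = 1.
One solution: (86, 3771).
General: u = 86 + 91t, v = 3771 - 188t.
u ≥ 0 ⇒ t ≥ 0; v ≥ 0 ⇒ t ≤ 20. So t ∈ [0, 20]: 21 solutions.

21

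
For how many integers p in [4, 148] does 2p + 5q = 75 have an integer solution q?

gcd(5, 2):
  5 = 2·2 + 1
  2 = 2·1
so gcd(5, 2) = 1.
Back-substitute for Bézout coefficients:
  1 = 5 - 2·2
  ... = 2·(-2) + 5·(1)
Scale by 75: particular solution (-150, 75); reduce p mod 5: (0, 15).
General solution: p = 0 + 5t, q = 15 - 2t for integer t.
4 ≤ 0 + 5t ≤ 148 gives t ∈ [1, 29], which is 29 values.

29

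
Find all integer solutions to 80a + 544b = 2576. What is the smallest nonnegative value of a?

5

gcd(544, 80) = 16.
16 divides 2576, so solutions exist.
By Bézout, 80·(7) + 544·(-1) = 16.
Scale by 2576/16 = 161: (a₀, b₀) = (1127, -161).
General solution: a = 1127 + 34t, b = -161 - 5t for integer t.
a ≥ 0: smallest is 1127 mod 34 = 5 (at t = -33), with b = 4.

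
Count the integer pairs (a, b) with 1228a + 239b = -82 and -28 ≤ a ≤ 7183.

31

gcd(1228, 239):
  1228 = 5×239 + 33
  239 = 7×33 + 8
  33 = 4×8 + 1
  8 = 8×1
so gcd(1228, 239) = 1.
Back-substitute for Bézout coefficients:
  1 = 33 - 4×8
  ... = 1228×(29) + 239×(-149)
Scale by -82: particular solution (-2378, 12218); reduce a mod 239: (12, -62).
General solution: a = 12 + 239t, b = -62 - 1228t for integer t.
-28 ≤ 12 + 239t ≤ 7183 gives t ∈ [0, 30], which is 31 values.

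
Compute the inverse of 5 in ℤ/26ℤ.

gcd(26, 5):
  26 = 5×5 + 1
  5 = 5×1
so gcd(26, 5) = 1.
Back-substitute for Bézout coefficients:
  1 = 26 - 5×5
  ... = 5×(-5) + 26×(1)
So 5×-5 ≡ 1 (mod 26), and -5 mod 26 = 21.

21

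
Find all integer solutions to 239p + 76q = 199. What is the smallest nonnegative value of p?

25

gcd(239, 76):
  239 = 3*76 + 11
  76 = 6*11 + 10
  11 = 1*10 + 1
  10 = 10*1
so gcd(239, 76) = 1.
1 divides 199, so solutions exist.
Back-substitute for Bézout coefficients:
  1 = 11 - 1*10
  ... = 239*(7) + 76*(-22)
Scale by 199/1 = 199: (p₀, q₀) = (1393, -4378).
General solution: p = 1393 + 76t, q = -4378 - 239t for integer t.
p ≥ 0: smallest is 1393 mod 76 = 25 (at t = -18), with q = -76.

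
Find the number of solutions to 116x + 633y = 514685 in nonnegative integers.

7

gcd(633, 116) = 1.
By Bézout, 116×(191) + 633×(-35) = 1.
One solution: (568, 709).
General: x = 568 + 633t, y = 709 - 116t.
x ≥ 0 ⇒ t ≥ 0; y ≥ 0 ⇒ t ≤ 6. So t ∈ [0, 6]: 7 solutions.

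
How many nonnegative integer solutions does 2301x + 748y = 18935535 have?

11

gcd(2301, 748):
  2301 = 3*748 + 57
  748 = 13*57 + 7
  57 = 8*7 + 1
  7 = 7*1
so gcd(2301, 748) = 1.
Back-substitute for Bézout coefficients:
  1 = 57 - 8*7
  ... = 2301*(105) + 748*(-323)
Scale by 18935535: one solution is (1988231175, -6116177805). Reduce x mod 748: (51, 25158).
General: x = 51 + 748t, y = 25158 - 2301t.
x ≥ 0 ⇒ t ≥ 0; y ≥ 0 ⇒ t ≤ 10. So t ∈ [0, 10]: 11 solutions.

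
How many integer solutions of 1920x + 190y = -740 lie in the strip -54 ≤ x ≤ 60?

gcd(1920, 190) = 10  (1920 = 10*190 + 20, 190 = 9*20 + 10, 20 = 2*10).
Back-substituting, 1920*(-9) + 190*(91) = 10.
Scale by -74: particular solution (666, -6734); reduce x mod 19: (1, -14).
General solution: x = 1 + 19t, y = -14 - 192t for integer t.
-54 ≤ 1 + 19t ≤ 60 gives t ∈ [-2, 3], which is 6 values.

6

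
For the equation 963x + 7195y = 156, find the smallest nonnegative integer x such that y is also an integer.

gcd(7195, 963):
  7195 = 7*963 + 454
  963 = 2*454 + 55
  454 = 8*55 + 14
  55 = 3*14 + 13
  14 = 1*13 + 1
  13 = 13*1
so gcd(7195, 963) = 1.
1 divides 156, so solutions exist.
Back-substitute for Bézout coefficients:
  1 = 14 - 1*13
  ... = 963*(-523) + 7195*(70)
Scale by 156/1 = 156: (x₀, y₀) = (-81588, 10920).
General solution: x = -81588 + 7195t, y = 10920 - 963t for integer t.
x ≥ 0: smallest is -81588 mod 7195 = 4752 (at t = 12), with y = -636.

4752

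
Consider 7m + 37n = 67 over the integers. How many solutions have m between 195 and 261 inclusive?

gcd(37, 7) = 1.
By Bézout, 7*(16) + 37*(-3) = 1.
Particular solution: (36, -5).
General solution: m = 36 + 37t, n = -5 - 7t for integer t.
195 ≤ 36 + 37t ≤ 261 gives t ∈ [5, 6], which is 2 values.

2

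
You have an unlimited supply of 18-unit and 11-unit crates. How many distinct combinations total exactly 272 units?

Need nonnegative integers with 18j + 11k = 272.
gcd(18, 11) = 1, and 18·(-3) + 11·(5) = 1.
So (j₀, k₀) = (-816, 1360); general j = -816 + 11t, k = 1360 - 18t.
j ≥ 0 ⇒ t ≥ 75; k ≥ 0 ⇒ t ≤ 75. That's 1 value of t.

1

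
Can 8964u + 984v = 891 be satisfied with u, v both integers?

no

gcd(8964, 984) = 12  (8964 = 9×984 + 108, 984 = 9×108 + 12, 108 = 9×12).
12 does not divide 891 (remainder 3), so no integer solutions.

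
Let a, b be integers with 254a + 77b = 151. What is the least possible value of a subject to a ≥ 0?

30

gcd(254, 77) = 1.
1 divides 151, so solutions exist.
By Bézout, 254*(-10) + 77*(33) = 1.
Scale by 151/1 = 151: (a₀, b₀) = (-1510, 4983).
General solution: a = -1510 + 77t, b = 4983 - 254t for integer t.
a ≥ 0: smallest is -1510 mod 77 = 30 (at t = 20), with b = -97.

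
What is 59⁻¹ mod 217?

gcd(217, 59) = 1  (217 = 3*59 + 40, 59 = 1*40 + 19, 40 = 2*19 + 2, 19 = 9*2 + 1, 2 = 2*1).
Back-substituting, 59*(103) + 217*(-28) = 1.
So 59*103 ≡ 1 (mod 217), and 103 mod 217 = 103.

103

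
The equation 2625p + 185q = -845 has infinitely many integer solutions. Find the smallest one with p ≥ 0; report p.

34

gcd(2625, 185):
  2625 = 14·185 + 35
  185 = 5·35 + 10
  35 = 3·10 + 5
  10 = 2·5
so gcd(2625, 185) = 5.
5 divides -845, so solutions exist.
Back-substitute for Bézout coefficients:
  5 = 35 - 3·10
  ... = 2625·(16) + 185·(-227)
Scale by -845/5 = -169: (p₀, q₀) = (-2704, 38363).
General solution: p = -2704 + 37t, q = 38363 - 525t for integer t.
p ≥ 0: smallest is -2704 mod 37 = 34 (at t = 74), with q = -487.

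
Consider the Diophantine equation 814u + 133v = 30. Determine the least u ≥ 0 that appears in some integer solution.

85

gcd(814, 133) = 1.
1 divides 30, so solutions exist.
By Bézout, 814·(25) + 133·(-153) = 1.
Scale by 30/1 = 30: (u₀, v₀) = (750, -4590).
General solution: u = 750 + 133t, v = -4590 - 814t for integer t.
u ≥ 0: smallest is 750 mod 133 = 85 (at t = -5), with v = -520.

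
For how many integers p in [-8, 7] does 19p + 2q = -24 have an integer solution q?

8

gcd(19, 2) = 1.
By Bézout, 19×(1) + 2×(-9) = 1.
Particular solution: (0, -12).
General solution: p = 0 + 2t, q = -12 - 19t for integer t.
-8 ≤ 0 + 2t ≤ 7 gives t ∈ [-4, 3], which is 8 values.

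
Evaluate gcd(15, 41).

gcd(41, 15) = 1  (41 = 2×15 + 11, 15 = 1×11 + 4, 11 = 2×4 + 3, 4 = 1×3 + 1, 3 = 3×1).

1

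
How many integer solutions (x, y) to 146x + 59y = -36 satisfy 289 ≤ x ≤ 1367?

gcd(146, 59) = 1  (146 = 2×59 + 28, 59 = 2×28 + 3, 28 = 9×3 + 1, 3 = 3×1).
Back-substituting, 146×(19) + 59×(-47) = 1.
Scale by -36: particular solution (-684, 1692); reduce x mod 59: (24, -60).
General solution: x = 24 + 59t, y = -60 - 146t for integer t.
289 ≤ 24 + 59t ≤ 1367 gives t ∈ [5, 22], which is 18 values.

18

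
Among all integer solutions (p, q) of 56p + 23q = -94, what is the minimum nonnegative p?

9

gcd(56, 23):
  56 = 2×23 + 10
  23 = 2×10 + 3
  10 = 3×3 + 1
  3 = 3×1
so gcd(56, 23) = 1.
1 divides -94, so solutions exist.
Back-substitute for Bézout coefficients:
  1 = 10 - 3×3
  ... = 56×(7) + 23×(-17)
Scale by -94/1 = -94: (p₀, q₀) = (-658, 1598).
General solution: p = -658 + 23t, q = 1598 - 56t for integer t.
p ≥ 0: smallest is -658 mod 23 = 9 (at t = 29), with q = -26.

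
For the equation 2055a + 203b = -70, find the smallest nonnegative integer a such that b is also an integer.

gcd(2055, 203) = 1.
1 divides -70, so solutions exist.
By Bézout, 2055·(65) + 203·(-658) = 1.
Scale by -70/1 = -70: (a₀, b₀) = (-4550, 46060).
General solution: a = -4550 + 203t, b = 46060 - 2055t for integer t.
a ≥ 0: smallest is -4550 mod 203 = 119 (at t = 23), with b = -1205.

119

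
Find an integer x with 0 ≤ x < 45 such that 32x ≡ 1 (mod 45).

gcd(45, 32):
  45 = 1×32 + 13
  32 = 2×13 + 6
  13 = 2×6 + 1
  6 = 6×1
so gcd(45, 32) = 1.
Back-substitute for Bézout coefficients:
  1 = 13 - 2×6
  ... = 32×(-7) + 45×(5)
So 32×-7 ≡ 1 (mod 45), and -7 mod 45 = 38.

38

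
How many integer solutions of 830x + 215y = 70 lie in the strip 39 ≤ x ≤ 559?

12

gcd(830, 215) = 5.
By Bézout, 830*(7) + 215*(-27) = 5.
Particular solution: (12, -46).
General solution: x = 12 + 43t, y = -46 - 166t for integer t.
39 ≤ 12 + 43t ≤ 559 gives t ∈ [1, 12], which is 12 values.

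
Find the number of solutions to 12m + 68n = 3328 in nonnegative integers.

gcd(68, 12) = 4  (68 = 5*12 + 8, 12 = 1*8 + 4, 8 = 2*4).
Back-substituting, 12*(6) + 68*(-1) = 4.
Scale by 832: one solution is (4992, -832). Reduce m mod 17: (11, 47).
General: m = 11 + 17t, n = 47 - 3t.
m ≥ 0 ⇒ t ≥ 0; n ≥ 0 ⇒ t ≤ 15. So t ∈ [0, 15]: 16 solutions.

16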